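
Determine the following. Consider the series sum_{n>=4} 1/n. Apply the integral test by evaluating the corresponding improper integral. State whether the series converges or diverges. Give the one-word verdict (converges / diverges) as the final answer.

Let f(x) = 1/x. Then f is positive, continuous, and decreasing on [4, infinity), so the integral test applies.
Compute the improper integral int_{4}^infinity f(x) dx:
  antiderivative F(x) = log(x).
  As x -> infinity, log(x) -> infinity.
  So int = infinity - log(4) = infinity. By the integral test, the series diverges.

diverges


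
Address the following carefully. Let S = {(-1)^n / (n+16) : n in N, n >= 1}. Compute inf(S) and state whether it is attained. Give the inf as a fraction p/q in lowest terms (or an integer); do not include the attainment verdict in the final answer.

Analysis:
- Values: -1/17, 1/18, -1/19, 1/20, -1/21, ...
- Positive terms (even n): 1/(2+16), 1/(4+16), ... decreasing -> max = 1/18 (n=2).
- Negative terms (odd n): -1/(1+16), -1/(3+16), ... increasing -> min = -1/17 (n=1).
- So sup = 1/18 (attained at n=2); inf = -1/17 (attained at n=1).
Conclusion: inf(S) = -1/17, attained in S.

-1/17


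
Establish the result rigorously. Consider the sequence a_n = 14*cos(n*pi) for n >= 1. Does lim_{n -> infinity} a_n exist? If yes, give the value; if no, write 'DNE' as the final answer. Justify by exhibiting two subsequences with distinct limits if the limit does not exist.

Examine the behaviour of a_n along subsequences.
cos(n*pi) = (-1)^n, so a_n = 14*(-1)^n. a_{2k} = 14 -> 14. a_{2k+1} = -14 -> -14.
Since these two subsequential limits are 14 and -14, distinct, the full sequence cannot converge (a convergent sequence has all subsequences tending to the same limit). So lim a_n does not exist.

DNE


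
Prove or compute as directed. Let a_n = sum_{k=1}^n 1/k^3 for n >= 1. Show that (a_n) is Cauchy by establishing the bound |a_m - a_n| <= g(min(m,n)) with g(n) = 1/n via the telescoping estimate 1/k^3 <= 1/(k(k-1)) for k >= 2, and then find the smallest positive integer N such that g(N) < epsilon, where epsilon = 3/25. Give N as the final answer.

For m > n >= 1: |a_m - a_n| = sum_{k=n+1}^m 1/k^3.
Use 1/k^3 <= 1/(k(k-1)) = 1/(k-1) - 1/k for k >= 2 (which holds since k^3 >= k^2 >= k(k-1) for k >= 2):
sum_{k=n+1}^m 1/k^3 <= sum_{k=n+1}^m (1/(k-1) - 1/k) = 1/n - 1/m <= 1/n.
By symmetry the same bound holds with n,m swapped, so |a_m - a_n| <= 1/min(m,n) = g(min(m,n)). Since g(n) -> 0, (a_n) is Cauchy.
Now solve g(N) < 3/25: 1/N < 3/25 <=> N > 1/(3/25) = 25/3.
The smallest integer strictly greater than 25/3 is N = 9.
Check: g(9) = 1/9 < 3/25; g(8) = 1/8 >= 3/25. So N = 9.

9


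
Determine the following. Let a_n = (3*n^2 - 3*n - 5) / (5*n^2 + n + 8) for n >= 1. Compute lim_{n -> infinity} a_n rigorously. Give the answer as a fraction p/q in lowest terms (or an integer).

Divide numerator and denominator by n^2, the highest power:
numerator / n^2 = 3 - 3/n - 5/n^2
denominator / n^2 = 5 + 1/n + 8/n^2
As n -> infinity, all terms of the form c/n^k (k >= 1) tend to 0.
So numerator / n^2 -> 3 and denominator / n^2 -> 5.
Therefore lim a_n = 3/5.

3/5


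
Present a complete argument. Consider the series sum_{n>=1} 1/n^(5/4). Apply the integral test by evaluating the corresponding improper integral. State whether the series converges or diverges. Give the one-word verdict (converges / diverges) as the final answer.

Let f(x) = x^(-5/4). Then f is positive, continuous, and decreasing on [1, infinity), so the integral test applies.
Compute the improper integral int_{1}^infinity f(x) dx:
  antiderivative F(x) = -4/x^(1/4).
  As x -> infinity, F(x) -> 0 (since p = 5/4 > 1).
  So int = F(infinity) - F(1) = 0 - (-4) = 4.
  Finite, so by the integral test, the series converges.

converges


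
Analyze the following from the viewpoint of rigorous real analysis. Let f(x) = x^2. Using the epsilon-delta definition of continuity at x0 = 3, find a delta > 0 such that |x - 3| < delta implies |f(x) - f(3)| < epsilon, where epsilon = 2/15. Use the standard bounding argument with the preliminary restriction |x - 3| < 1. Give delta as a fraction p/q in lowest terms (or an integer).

Factor: |x^2 - (3)^2| = |x - 3| * |x + 3|.
Impose |x - 3| < 1 first. Then |x + 3| = |(x - 3) + 2*(3)| <= |x - 3| + 2*|3| < 1 + 6 = 7.
So |x^2 - (3)^2| < delta * 7.
We need delta * 7 <= 2/15, i.e. delta <= 2/15/7 = 2/105.
Since 2/105 < 1, this is tighter than 1; take delta = 2/105.
So delta = 2/105 works.

2/105


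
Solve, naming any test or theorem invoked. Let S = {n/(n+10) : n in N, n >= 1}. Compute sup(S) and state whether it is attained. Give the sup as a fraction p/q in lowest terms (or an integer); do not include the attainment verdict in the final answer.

Analysis:
- Values: 1/11, 1/6, 3/13, 2/7, ... strictly increasing.
- Minimum is 1/11 (n=1); inf = 1/11 (attained).
- n/(n+10) = 1 - 10/(n+10) -> 1 from below as n -> infinity, and never equals 1.
- So sup = 1 (not attained).
Conclusion: sup(S) = 1, not attained in S.

1


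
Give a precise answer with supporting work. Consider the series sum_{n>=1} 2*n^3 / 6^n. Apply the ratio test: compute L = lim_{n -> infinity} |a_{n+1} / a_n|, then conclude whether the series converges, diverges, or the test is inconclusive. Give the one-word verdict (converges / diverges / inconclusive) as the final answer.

Let a_n denote the general term. Form the ratio a_{n+1}/a_n and simplify:
a_{n+1}/a_n = (n + 1)^3/(6*n^3)
Take the limit as n -> infinity: L = 1/6.
Since L = 1/6 < 1, the ratio test implies the series converges.

converges


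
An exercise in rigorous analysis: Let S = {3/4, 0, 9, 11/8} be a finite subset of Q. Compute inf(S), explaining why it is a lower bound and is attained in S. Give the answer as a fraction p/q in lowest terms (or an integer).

S is finite, so inf(S) = min(S).
Sorted increasing:
0, 3/4, 11/8, 9
The extremum is 0.
For every x in S, x >= 0. And 0 is in S, so it is attained.
Therefore inf(S) = 0.

0


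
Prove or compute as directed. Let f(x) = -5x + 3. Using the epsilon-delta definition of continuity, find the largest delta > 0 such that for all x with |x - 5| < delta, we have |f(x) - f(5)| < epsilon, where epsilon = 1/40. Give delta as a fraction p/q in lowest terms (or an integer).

We compute f(5) = -5*(5) + 3 = -22.
|f(x) - f(5)| = |-5x + 3 - (-22)| = |-5(x - 5)| = 5|x - 5|.
We need 5|x - 5| < 1/40, i.e. |x - 5| < 1/40 / 5 = 1/200.
So any delta <= 1/200 works. Conversely, if delta > 1/200, then x = 5 + 1/200 satisfies |x - 5| = 1/200 < delta but |f(x) - f(5)| = 5 * 1/200 = 1/40, which is not < 1/40; so no larger delta works.
Hence the largest such delta is 1/200.

1/200


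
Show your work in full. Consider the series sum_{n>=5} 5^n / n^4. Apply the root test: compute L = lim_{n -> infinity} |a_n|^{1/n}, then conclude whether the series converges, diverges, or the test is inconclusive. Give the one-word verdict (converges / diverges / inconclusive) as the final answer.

Let a_n denote the general term. Form |a_n|^(1/n) and simplify:
|a_n|^(1/n) = 5/n^(4/n)
Take the limit as n -> infinity: L = 5.
Since L = 5 > 1, the root test implies divergence.

diverges


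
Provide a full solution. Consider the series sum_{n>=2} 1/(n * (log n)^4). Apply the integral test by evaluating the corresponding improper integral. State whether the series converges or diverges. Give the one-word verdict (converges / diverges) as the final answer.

Let f(x) = 1/(x*log(x)^4). Then f is positive, continuous, and decreasing on [2, infinity), so the integral test applies.
Compute the improper integral int_{2}^infinity f(x) dx:
  antiderivative F(x) = -1/(3*log(x)^3).
  F(x) -> 0 as x -> infinity.  int = 0 - F(2) = 1/(3*log(2)^3) < infinity. By the integral test, the series converges.

converges


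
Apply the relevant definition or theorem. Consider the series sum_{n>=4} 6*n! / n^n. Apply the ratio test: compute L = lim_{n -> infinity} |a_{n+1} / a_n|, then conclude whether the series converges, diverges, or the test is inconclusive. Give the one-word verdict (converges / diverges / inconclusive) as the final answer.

Let a_n denote the general term. Form the ratio a_{n+1}/a_n and simplify:
a_{n+1}/a_n = (n/(n + 1))^n
Take the limit as n -> infinity: L = exp(-1).
Since L = exp(-1) < 1, the ratio test implies the series converges.

converges


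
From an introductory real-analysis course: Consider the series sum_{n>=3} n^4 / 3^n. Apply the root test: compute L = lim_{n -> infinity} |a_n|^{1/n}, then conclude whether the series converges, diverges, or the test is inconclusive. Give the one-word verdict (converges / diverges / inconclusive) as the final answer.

Let a_n denote the general term. Form |a_n|^(1/n) and simplify:
|a_n|^(1/n) = n^(4/n)/3
Take the limit as n -> infinity: L = 1/3.
Since L = 1/3 < 1, the root test implies convergence.

converges


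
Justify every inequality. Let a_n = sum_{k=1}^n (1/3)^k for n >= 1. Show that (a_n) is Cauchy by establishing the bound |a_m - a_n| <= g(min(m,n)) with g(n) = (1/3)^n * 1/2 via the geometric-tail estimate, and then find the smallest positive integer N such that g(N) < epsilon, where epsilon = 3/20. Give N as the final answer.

For m > n >= 1: |a_m - a_n| = sum_{k=n+1}^m (1/3)^k < sum_{k=n+1}^infinity (1/3)^k = (1/3)^(n+1) / (1 - 1/3) = (1/3)^n * (1/3) * (3/2) = (1/3)^n * 1/2.
So g(n) = (1/3)^n / 2. Since g(n) -> 0, (a_n) is Cauchy.
Now solve g(N) < 3/20: (1/3)^N / 2 < 3/20 <=> 3^N > 1 / (2 * 3/20) = 10/3.
Check powers of 3: 3^1 = 3 <= 10/3, 3^2 = 9 > 10/3.
So the smallest such N is 2. Check: g(2) = 1/(2 * 9) = 1/18 < 3/20.

2


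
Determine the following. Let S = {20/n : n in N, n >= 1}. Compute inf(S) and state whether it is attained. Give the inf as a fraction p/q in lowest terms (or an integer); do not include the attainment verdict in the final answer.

Analysis:
- Values: 20, 10, 20/3, 5, ... strictly decreasing.
- The maximum is 20 (n=1); sup = 20 (attained).
- The set is bounded below by 0; 20/n -> 0 so 0 is the greatest lower bound.
- 0 is not in the set, so inf = 0 is not attained.
Conclusion: inf(S) = 0, not attained in S.

0


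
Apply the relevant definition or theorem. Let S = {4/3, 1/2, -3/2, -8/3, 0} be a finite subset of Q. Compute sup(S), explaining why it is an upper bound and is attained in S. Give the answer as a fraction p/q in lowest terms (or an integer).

S is finite, so sup(S) = max(S).
Sorted decreasing:
4/3, 1/2, 0, -3/2, -8/3
The extremum is 4/3.
For every x in S, x <= 4/3. And 4/3 is in S, so it is attained.
Therefore sup(S) = 4/3.

4/3


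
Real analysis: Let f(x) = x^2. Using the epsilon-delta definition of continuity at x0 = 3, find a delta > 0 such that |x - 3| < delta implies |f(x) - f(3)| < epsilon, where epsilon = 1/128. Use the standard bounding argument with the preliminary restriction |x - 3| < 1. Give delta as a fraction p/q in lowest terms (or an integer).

Factor: |x^2 - (3)^2| = |x - 3| * |x + 3|.
Impose |x - 3| < 1 first. Then |x + 3| = |(x - 3) + 2*(3)| <= |x - 3| + 2*|3| < 1 + 6 = 7.
So |x^2 - (3)^2| < delta * 7.
We need delta * 7 <= 1/128, i.e. delta <= 1/128/7 = 1/896.
Since 1/896 < 1, this is tighter than 1; take delta = 1/896.
So delta = 1/896 works.

1/896


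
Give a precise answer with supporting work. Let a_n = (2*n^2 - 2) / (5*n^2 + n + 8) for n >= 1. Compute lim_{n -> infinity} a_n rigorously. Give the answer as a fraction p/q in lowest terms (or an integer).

Divide numerator and denominator by n^2, the highest power:
numerator / n^2 = 2 - 2/n^2
denominator / n^2 = 5 + 1/n + 8/n^2
As n -> infinity, all terms of the form c/n^k (k >= 1) tend to 0.
So numerator / n^2 -> 2 and denominator / n^2 -> 5.
Therefore lim a_n = 2/5.

2/5


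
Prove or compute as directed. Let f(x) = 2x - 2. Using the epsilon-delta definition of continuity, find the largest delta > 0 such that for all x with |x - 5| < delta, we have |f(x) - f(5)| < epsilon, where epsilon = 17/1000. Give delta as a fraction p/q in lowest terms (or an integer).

We compute f(5) = 2*(5) - 2 = 8.
|f(x) - f(5)| = |2x - 2 - (8)| = |2(x - 5)| = 2|x - 5|.
We need 2|x - 5| < 17/1000, i.e. |x - 5| < 17/1000 / 2 = 17/2000.
So any delta <= 17/2000 works. Conversely, if delta > 17/2000, then x = 5 + 17/2000 satisfies |x - 5| = 17/2000 < delta but |f(x) - f(5)| = 2 * 17/2000 = 17/1000, which is not < 17/1000; so no larger delta works.
Hence the largest such delta is 17/2000.

17/2000


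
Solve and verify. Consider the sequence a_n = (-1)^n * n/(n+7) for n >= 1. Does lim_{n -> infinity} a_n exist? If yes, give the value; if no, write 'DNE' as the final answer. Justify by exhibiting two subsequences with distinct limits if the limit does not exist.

Examine the behaviour of a_n along subsequences.
a_{2k} = 2k/(2k+7) -> 1. a_{2k+1} = -(2k+1)/(2k+8) -> -1.
Since these two subsequential limits are 1 and -1, distinct, the full sequence cannot converge (a convergent sequence has all subsequences tending to the same limit). So lim a_n does not exist.

DNE


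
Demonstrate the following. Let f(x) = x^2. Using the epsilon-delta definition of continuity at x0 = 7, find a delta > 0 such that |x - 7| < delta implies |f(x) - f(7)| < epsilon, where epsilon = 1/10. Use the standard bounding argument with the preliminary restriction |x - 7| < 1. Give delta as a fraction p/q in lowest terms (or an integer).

Factor: |x^2 - (7)^2| = |x - 7| * |x + 7|.
Impose |x - 7| < 1 first. Then |x + 7| = |(x - 7) + 2*(7)| <= |x - 7| + 2*|7| < 1 + 14 = 15.
So |x^2 - (7)^2| < delta * 15.
We need delta * 15 <= 1/10, i.e. delta <= 1/10/15 = 1/150.
Since 1/150 < 1, this is tighter than 1; take delta = 1/150.
So delta = 1/150 works.

1/150


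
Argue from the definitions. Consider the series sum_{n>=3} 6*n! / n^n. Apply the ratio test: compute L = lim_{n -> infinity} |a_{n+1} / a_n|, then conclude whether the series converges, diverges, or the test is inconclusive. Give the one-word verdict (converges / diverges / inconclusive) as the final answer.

Let a_n denote the general term. Form the ratio a_{n+1}/a_n and simplify:
a_{n+1}/a_n = (n/(n + 1))^n
Take the limit as n -> infinity: L = exp(-1).
Since L = exp(-1) < 1, the ratio test implies the series converges.

converges


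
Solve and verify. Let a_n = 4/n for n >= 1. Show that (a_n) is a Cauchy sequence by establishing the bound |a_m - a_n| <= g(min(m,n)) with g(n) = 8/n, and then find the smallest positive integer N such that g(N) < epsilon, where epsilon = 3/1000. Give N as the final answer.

For any m, n >= 1, by the triangle inequality:
|a_m - a_n| = |4/m - 4/n| <= 4*1/m + 4*1/n <= 8/min(m,n).
So g(n) = 8/n bounds the Cauchy difference. Since g(n) -> 0, (a_n) is Cauchy.
Now solve g(N) < 3/1000: 8/N < 3/1000 <=> N > 8 / (3/1000) = 8000/3.
The smallest integer strictly greater than 8000/3 is N = 2667.
Check: g(2667) = 8/2667 = 8/2667 < 3/1000; g(2666) = 4/1333 >= 3/1000. So N = 2667.

2667


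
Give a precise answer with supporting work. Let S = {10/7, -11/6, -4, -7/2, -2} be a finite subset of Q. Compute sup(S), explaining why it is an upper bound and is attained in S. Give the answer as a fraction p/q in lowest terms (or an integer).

S is finite, so sup(S) = max(S).
Sorted decreasing:
10/7, -11/6, -2, -7/2, -4
The extremum is 10/7.
For every x in S, x <= 10/7. And 10/7 is in S, so it is attained.
Therefore sup(S) = 10/7.

10/7


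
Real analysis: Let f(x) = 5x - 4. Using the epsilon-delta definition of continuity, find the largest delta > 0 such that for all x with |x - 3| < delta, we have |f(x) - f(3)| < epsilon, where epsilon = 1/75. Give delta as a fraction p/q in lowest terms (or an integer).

We compute f(3) = 5*(3) - 4 = 11.
|f(x) - f(3)| = |5x - 4 - (11)| = |5(x - 3)| = 5|x - 3|.
We need 5|x - 3| < 1/75, i.e. |x - 3| < 1/75 / 5 = 1/375.
So any delta <= 1/375 works. Conversely, if delta > 1/375, then x = 3 + 1/375 satisfies |x - 3| = 1/375 < delta but |f(x) - f(3)| = 5 * 1/375 = 1/75, which is not < 1/75; so no larger delta works.
Hence the largest such delta is 1/375.

1/375


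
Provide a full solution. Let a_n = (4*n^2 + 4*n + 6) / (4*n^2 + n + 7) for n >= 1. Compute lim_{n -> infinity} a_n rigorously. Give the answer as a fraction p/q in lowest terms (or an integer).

Divide numerator and denominator by n^2, the highest power:
numerator / n^2 = 4 + 4/n + 6/n^2
denominator / n^2 = 4 + 1/n + 7/n^2
As n -> infinity, all terms of the form c/n^k (k >= 1) tend to 0.
So numerator / n^2 -> 4 and denominator / n^2 -> 4.
Therefore lim a_n = 1.

1


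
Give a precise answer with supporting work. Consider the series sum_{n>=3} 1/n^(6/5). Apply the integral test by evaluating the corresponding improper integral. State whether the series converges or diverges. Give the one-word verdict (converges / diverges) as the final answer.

Let f(x) = x^(-6/5). Then f is positive, continuous, and decreasing on [3, infinity), so the integral test applies.
Compute the improper integral int_{3}^infinity f(x) dx:
  antiderivative F(x) = -5/x^(1/5).
  As x -> infinity, F(x) -> 0 (since p = 6/5 > 1).
  So int = F(infinity) - F(3) = 0 - (-5*3^(4/5)/3) = 5*3^(4/5)/3.
  Finite, so by the integral test, the series converges.

converges


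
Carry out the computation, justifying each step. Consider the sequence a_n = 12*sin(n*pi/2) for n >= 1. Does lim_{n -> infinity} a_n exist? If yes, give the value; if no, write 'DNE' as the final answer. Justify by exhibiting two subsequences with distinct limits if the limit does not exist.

Examine the behaviour of a_n along subsequences.
a_{4k+1} = 12*sin(pi/2 + 2k*pi) = 12 -> 12. a_{4k+3} = 12*sin(3pi/2 + 2k*pi) = -12 -> -12.
Since these two subsequential limits are 12 and -12, distinct, the full sequence cannot converge (a convergent sequence has all subsequences tending to the same limit). So lim a_n does not exist.

DNE


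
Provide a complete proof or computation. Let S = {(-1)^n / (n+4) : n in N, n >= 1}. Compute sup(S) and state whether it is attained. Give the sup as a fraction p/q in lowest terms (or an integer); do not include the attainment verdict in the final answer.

Analysis:
- Values: -1/5, 1/6, -1/7, 1/8, -1/9, ...
- Positive terms (even n): 1/(2+4), 1/(4+4), ... decreasing -> max = 1/6 (n=2).
- Negative terms (odd n): -1/(1+4), -1/(3+4), ... increasing -> min = -1/5 (n=1).
- So sup = 1/6 (attained at n=2); inf = -1/5 (attained at n=1).
Conclusion: sup(S) = 1/6, attained in S.

1/6


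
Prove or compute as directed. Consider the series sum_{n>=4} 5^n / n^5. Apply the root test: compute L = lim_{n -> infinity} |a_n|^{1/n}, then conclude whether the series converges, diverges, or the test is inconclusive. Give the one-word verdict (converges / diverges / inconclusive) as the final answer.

Let a_n denote the general term. Form |a_n|^(1/n) and simplify:
|a_n|^(1/n) = 5/n^(5/n)
Take the limit as n -> infinity: L = 5.
Since L = 5 > 1, the root test implies divergence.

diverges


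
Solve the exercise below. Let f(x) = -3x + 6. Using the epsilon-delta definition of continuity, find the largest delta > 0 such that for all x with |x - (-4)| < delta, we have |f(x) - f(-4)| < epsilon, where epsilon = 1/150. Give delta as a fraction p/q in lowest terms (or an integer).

We compute f(-4) = -3*(-4) + 6 = 18.
|f(x) - f(-4)| = |-3x + 6 - (18)| = |-3(x - (-4))| = 3|x - (-4)|.
We need 3|x - (-4)| < 1/150, i.e. |x - (-4)| < 1/150 / 3 = 1/450.
So any delta <= 1/450 works. Conversely, if delta > 1/450, then x = -4 + 1/450 satisfies |x - (-4)| = 1/450 < delta but |f(x) - f(-4)| = 3 * 1/450 = 1/150, which is not < 1/150; so no larger delta works.
Hence the largest such delta is 1/450.

1/450


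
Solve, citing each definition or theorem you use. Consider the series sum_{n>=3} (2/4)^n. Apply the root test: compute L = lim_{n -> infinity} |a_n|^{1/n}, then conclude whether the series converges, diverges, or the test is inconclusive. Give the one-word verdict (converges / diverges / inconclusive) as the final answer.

Let a_n denote the general term. Form |a_n|^(1/n) and simplify:
|a_n|^(1/n) = 1/2
Take the limit as n -> infinity: L = 1/2.
Since L = 1/2 < 1, the root test implies convergence.

converges


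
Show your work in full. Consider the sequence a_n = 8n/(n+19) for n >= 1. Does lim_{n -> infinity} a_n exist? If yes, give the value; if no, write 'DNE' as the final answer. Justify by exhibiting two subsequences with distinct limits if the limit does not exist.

Examine the behaviour of a_n along subsequences.
Even-n subsequence a_{2k} = 8(2k)/(2k+19) -> 8. Odd-n subsequence a_{2k+1} = 8(2k+1)/(2k+20) -> 8. Both tend to 8, which suggests the limit is 8; verify directly.
|a_n - 8| = |8n - 8(n+19)| / (n+19) = 152/(n+19) < 152/n for every n >= 1.
Given epsilon > 0, choose a positive integer N > 152/epsilon. Then for all n >= N, |a_n - 8| < 152/n <= 152/N < epsilon.
So by the definition of the limit, lim a_n exists and equals 8.

8


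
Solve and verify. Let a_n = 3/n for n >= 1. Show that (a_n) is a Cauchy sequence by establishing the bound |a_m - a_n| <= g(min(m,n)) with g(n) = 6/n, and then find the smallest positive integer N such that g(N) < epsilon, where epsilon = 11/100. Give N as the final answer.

For any m, n >= 1, by the triangle inequality:
|a_m - a_n| = |3/m - 3/n| <= 3*1/m + 3*1/n <= 6/min(m,n).
So g(n) = 6/n bounds the Cauchy difference. Since g(n) -> 0, (a_n) is Cauchy.
Now solve g(N) < 11/100: 6/N < 11/100 <=> N > 6 / (11/100) = 600/11.
The smallest integer strictly greater than 600/11 is N = 55.
Check: g(55) = 6/55 = 6/55 < 11/100; g(54) = 1/9 >= 11/100. So N = 55.

55


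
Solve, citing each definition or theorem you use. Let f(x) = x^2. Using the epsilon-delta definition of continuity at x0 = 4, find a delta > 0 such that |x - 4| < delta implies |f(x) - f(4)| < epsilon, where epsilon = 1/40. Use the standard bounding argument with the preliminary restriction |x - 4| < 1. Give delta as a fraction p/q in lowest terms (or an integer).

Factor: |x^2 - (4)^2| = |x - 4| * |x + 4|.
Impose |x - 4| < 1 first. Then |x + 4| = |(x - 4) + 2*(4)| <= |x - 4| + 2*|4| < 1 + 8 = 9.
So |x^2 - (4)^2| < delta * 9.
We need delta * 9 <= 1/40, i.e. delta <= 1/40/9 = 1/360.
Since 1/360 < 1, this is tighter than 1; take delta = 1/360.
So delta = 1/360 works.

1/360


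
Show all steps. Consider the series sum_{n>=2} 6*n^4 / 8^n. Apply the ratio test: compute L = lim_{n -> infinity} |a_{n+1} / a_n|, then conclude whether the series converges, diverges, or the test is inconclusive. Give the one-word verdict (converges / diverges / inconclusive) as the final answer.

Let a_n denote the general term. Form the ratio a_{n+1}/a_n and simplify:
a_{n+1}/a_n = (n + 1)^4/(8*n^4)
Take the limit as n -> infinity: L = 1/8.
Since L = 1/8 < 1, the ratio test implies the series converges.

converges


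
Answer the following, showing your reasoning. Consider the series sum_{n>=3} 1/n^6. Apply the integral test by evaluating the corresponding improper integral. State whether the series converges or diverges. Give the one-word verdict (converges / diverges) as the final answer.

Let f(x) = x^(-6). Then f is positive, continuous, and decreasing on [3, infinity), so the integral test applies.
Compute the improper integral int_{3}^infinity f(x) dx:
  antiderivative F(x) = -1/(5*x^5).
  As x -> infinity, F(x) -> 0 (since p = 6 > 1).
  So int = F(infinity) - F(3) = 0 - (-1/1215) = 1/1215.
  Finite, so by the integral test, the series converges.

converges


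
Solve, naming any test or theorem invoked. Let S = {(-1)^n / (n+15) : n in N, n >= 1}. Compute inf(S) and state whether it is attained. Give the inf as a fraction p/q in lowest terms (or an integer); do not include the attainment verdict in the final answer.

Analysis:
- Values: -1/16, 1/17, -1/18, 1/19, -1/20, ...
- Positive terms (even n): 1/(2+15), 1/(4+15), ... decreasing -> max = 1/17 (n=2).
- Negative terms (odd n): -1/(1+15), -1/(3+15), ... increasing -> min = -1/16 (n=1).
- So sup = 1/17 (attained at n=2); inf = -1/16 (attained at n=1).
Conclusion: inf(S) = -1/16, attained in S.

-1/16


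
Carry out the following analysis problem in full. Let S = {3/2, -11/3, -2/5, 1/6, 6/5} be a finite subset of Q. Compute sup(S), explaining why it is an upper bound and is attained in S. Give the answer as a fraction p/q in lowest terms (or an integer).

S is finite, so sup(S) = max(S).
Sorted decreasing:
3/2, 6/5, 1/6, -2/5, -11/3
The extremum is 3/2.
For every x in S, x <= 3/2. And 3/2 is in S, so it is attained.
Therefore sup(S) = 3/2.

3/2


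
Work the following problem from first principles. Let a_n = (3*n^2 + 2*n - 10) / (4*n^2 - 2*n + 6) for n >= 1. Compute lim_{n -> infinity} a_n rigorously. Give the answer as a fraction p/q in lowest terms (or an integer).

Divide numerator and denominator by n^2, the highest power:
numerator / n^2 = 3 + 2/n - 10/n^2
denominator / n^2 = 4 - 2/n + 6/n^2
As n -> infinity, all terms of the form c/n^k (k >= 1) tend to 0.
So numerator / n^2 -> 3 and denominator / n^2 -> 4.
Therefore lim a_n = 3/4.

3/4


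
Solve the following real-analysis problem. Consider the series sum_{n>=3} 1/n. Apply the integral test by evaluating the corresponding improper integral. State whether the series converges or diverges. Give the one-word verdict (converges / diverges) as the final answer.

Let f(x) = 1/x. Then f is positive, continuous, and decreasing on [3, infinity), so the integral test applies.
Compute the improper integral int_{3}^infinity f(x) dx:
  antiderivative F(x) = log(x).
  As x -> infinity, log(x) -> infinity.
  So int = infinity - log(3) = infinity. By the integral test, the series diverges.

diverges


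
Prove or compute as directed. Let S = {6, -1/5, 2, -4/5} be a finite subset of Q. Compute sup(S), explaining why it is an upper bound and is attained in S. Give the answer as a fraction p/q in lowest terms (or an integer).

S is finite, so sup(S) = max(S).
Sorted decreasing:
6, 2, -1/5, -4/5
The extremum is 6.
For every x in S, x <= 6. And 6 is in S, so it is attained.
Therefore sup(S) = 6.

6


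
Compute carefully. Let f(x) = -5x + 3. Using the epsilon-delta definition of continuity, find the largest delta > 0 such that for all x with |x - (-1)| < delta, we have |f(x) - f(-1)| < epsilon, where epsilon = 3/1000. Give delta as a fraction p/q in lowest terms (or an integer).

We compute f(-1) = -5*(-1) + 3 = 8.
|f(x) - f(-1)| = |-5x + 3 - (8)| = |-5(x - (-1))| = 5|x - (-1)|.
We need 5|x - (-1)| < 3/1000, i.e. |x - (-1)| < 3/1000 / 5 = 3/5000.
So any delta <= 3/5000 works. Conversely, if delta > 3/5000, then x = -1 + 3/5000 satisfies |x - (-1)| = 3/5000 < delta but |f(x) - f(-1)| = 5 * 3/5000 = 3/1000, which is not < 3/1000; so no larger delta works.
Hence the largest such delta is 3/5000.

3/5000


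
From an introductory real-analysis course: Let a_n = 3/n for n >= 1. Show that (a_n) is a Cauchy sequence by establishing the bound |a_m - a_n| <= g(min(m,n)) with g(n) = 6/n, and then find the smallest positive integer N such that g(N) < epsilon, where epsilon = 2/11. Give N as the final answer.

For any m, n >= 1, by the triangle inequality:
|a_m - a_n| = |3/m - 3/n| <= 3*1/m + 3*1/n <= 6/min(m,n).
So g(n) = 6/n bounds the Cauchy difference. Since g(n) -> 0, (a_n) is Cauchy.
Now solve g(N) < 2/11: 6/N < 2/11 <=> N > 6 / (2/11) = 33.
The smallest integer strictly greater than 33 is N = 34.
Check: g(34) = 6/34 = 3/17 < 2/11; g(33) = 2/11 >= 2/11. So N = 34.

34


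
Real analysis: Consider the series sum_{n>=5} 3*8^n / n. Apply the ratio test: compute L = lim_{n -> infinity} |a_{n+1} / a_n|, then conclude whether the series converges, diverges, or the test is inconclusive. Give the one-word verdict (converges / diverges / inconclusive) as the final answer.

Let a_n denote the general term. Form the ratio a_{n+1}/a_n and simplify:
a_{n+1}/a_n = 8*n/(n + 1)
Take the limit as n -> infinity: L = 8.
Since L = 8 > 1 (or L = infinity), the ratio test implies the series diverges.

diverges


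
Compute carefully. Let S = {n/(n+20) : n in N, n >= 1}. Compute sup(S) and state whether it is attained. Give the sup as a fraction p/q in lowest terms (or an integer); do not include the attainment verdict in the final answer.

Analysis:
- Values: 1/21, 1/11, 3/23, 1/6, ... strictly increasing.
- Minimum is 1/21 (n=1); inf = 1/21 (attained).
- n/(n+20) = 1 - 20/(n+20) -> 1 from below as n -> infinity, and never equals 1.
- So sup = 1 (not attained).
Conclusion: sup(S) = 1, not attained in S.

1


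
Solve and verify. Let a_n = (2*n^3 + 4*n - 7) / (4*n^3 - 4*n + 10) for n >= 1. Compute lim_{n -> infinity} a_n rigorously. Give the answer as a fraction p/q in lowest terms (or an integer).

Divide numerator and denominator by n^3, the highest power:
numerator / n^3 = 2 + 4/n^2 - 7/n^3
denominator / n^3 = 4 - 4/n^2 + 10/n^3
As n -> infinity, all terms of the form c/n^k (k >= 1) tend to 0.
So numerator / n^3 -> 2 and denominator / n^3 -> 4.
Therefore lim a_n = 1/2.

1/2


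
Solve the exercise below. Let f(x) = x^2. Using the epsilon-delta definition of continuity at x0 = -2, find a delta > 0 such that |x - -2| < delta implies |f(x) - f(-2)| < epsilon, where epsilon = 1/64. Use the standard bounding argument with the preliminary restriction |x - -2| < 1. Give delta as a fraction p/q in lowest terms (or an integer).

Factor: |x^2 - (-2)^2| = |x - -2| * |x + -2|.
Impose |x - -2| < 1 first. Then |x + -2| = |(x - -2) + 2*(-2)| <= |x - -2| + 2*|-2| < 1 + 4 = 5.
So |x^2 - (-2)^2| < delta * 5.
We need delta * 5 <= 1/64, i.e. delta <= 1/64/5 = 1/320.
Since 1/320 < 1, this is tighter than 1; take delta = 1/320.
So delta = 1/320 works.

1/320


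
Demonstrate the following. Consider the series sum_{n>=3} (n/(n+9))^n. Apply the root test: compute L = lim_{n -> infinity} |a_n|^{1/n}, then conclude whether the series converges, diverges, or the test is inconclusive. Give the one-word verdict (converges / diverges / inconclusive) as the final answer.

Let a_n denote the general term. Form |a_n|^(1/n) and simplify:
|a_n|^(1/n) = n/(n + 9)
Take the limit as n -> infinity: L = 1.
Since L = 1, the root test is inconclusive. (In fact a_n = (n/(n+9))^n -> e^(-9) != 0, so the nth-term test shows divergence; but the root test itself gives no conclusion.)

inconclusive


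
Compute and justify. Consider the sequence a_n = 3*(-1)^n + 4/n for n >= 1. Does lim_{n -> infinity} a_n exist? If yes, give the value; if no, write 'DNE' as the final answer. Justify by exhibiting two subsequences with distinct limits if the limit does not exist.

Examine the behaviour of a_n along subsequences.
a_{2k} = 3 + 4/(2k) -> 3. a_{2k+1} = -3 + 4/(2k+1) -> -3.
Since these two subsequential limits are 3 and -3, distinct, the full sequence cannot converge (a convergent sequence has all subsequences tending to the same limit). So lim a_n does not exist.

DNE


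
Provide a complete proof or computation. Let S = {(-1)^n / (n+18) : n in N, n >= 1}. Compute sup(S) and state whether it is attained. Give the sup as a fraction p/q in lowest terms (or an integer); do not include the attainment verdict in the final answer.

Analysis:
- Values: -1/19, 1/20, -1/21, 1/22, -1/23, ...
- Positive terms (even n): 1/(2+18), 1/(4+18), ... decreasing -> max = 1/20 (n=2).
- Negative terms (odd n): -1/(1+18), -1/(3+18), ... increasing -> min = -1/19 (n=1).
- So sup = 1/20 (attained at n=2); inf = -1/19 (attained at n=1).
Conclusion: sup(S) = 1/20, attained in S.

1/20


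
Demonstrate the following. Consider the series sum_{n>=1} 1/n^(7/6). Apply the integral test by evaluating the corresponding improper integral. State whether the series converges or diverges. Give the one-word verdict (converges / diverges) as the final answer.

Let f(x) = x^(-7/6). Then f is positive, continuous, and decreasing on [1, infinity), so the integral test applies.
Compute the improper integral int_{1}^infinity f(x) dx:
  antiderivative F(x) = -6/x^(1/6).
  As x -> infinity, F(x) -> 0 (since p = 7/6 > 1).
  So int = F(infinity) - F(1) = 0 - (-6) = 6.
  Finite, so by the integral test, the series converges.

converges


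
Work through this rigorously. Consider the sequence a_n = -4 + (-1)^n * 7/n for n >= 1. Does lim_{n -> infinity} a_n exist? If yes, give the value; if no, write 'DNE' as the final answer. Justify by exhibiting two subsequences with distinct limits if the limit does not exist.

Examine the behaviour of a_n along subsequences.
Even-n subsequence a_{2k} = -4 + 7/(2k) -> -4. Odd-n subsequence a_{2k+1} = -4 - 7/(2k+1) -> -4. Both tend to -4, which suggests the limit is -4; verify directly.
|a_n - (-4)| = |(-1)^n * 7/n| = 7/n for every n >= 1.
Given epsilon > 0, choose a positive integer N > 7/epsilon. Then for all n >= N, |a_n - (-4)| = 7/n <= 7/N < epsilon.
So by the definition of the limit, lim a_n exists and equals -4.

-4


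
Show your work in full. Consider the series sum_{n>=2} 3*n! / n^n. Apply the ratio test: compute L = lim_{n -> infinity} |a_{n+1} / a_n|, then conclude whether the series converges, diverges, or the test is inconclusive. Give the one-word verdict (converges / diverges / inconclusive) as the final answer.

Let a_n denote the general term. Form the ratio a_{n+1}/a_n and simplify:
a_{n+1}/a_n = (n/(n + 1))^n
Take the limit as n -> infinity: L = exp(-1).
Since L = exp(-1) < 1, the ratio test implies the series converges.

converges


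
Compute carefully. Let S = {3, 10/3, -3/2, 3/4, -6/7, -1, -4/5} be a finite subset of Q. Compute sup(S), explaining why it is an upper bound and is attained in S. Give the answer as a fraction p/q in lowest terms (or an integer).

S is finite, so sup(S) = max(S).
Sorted decreasing:
10/3, 3, 3/4, -4/5, -6/7, -1, -3/2
The extremum is 10/3.
For every x in S, x <= 10/3. And 10/3 is in S, so it is attained.
Therefore sup(S) = 10/3.

10/3


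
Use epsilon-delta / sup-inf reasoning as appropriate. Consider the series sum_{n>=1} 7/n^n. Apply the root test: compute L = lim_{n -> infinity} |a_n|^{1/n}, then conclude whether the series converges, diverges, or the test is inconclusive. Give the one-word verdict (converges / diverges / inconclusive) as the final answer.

Let a_n denote the general term. Form |a_n|^(1/n) and simplify:
|a_n|^(1/n) = 7^(1/n)/n
Take the limit as n -> infinity: L = 0.
Since L = 0 < 1, the root test implies convergence.

converges


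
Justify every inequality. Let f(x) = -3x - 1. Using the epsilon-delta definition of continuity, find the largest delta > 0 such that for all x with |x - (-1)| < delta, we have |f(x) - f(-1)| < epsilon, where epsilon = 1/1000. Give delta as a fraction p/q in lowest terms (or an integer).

We compute f(-1) = -3*(-1) - 1 = 2.
|f(x) - f(-1)| = |-3x - 1 - (2)| = |-3(x - (-1))| = 3|x - (-1)|.
We need 3|x - (-1)| < 1/1000, i.e. |x - (-1)| < 1/1000 / 3 = 1/3000.
So any delta <= 1/3000 works. Conversely, if delta > 1/3000, then x = -1 + 1/3000 satisfies |x - (-1)| = 1/3000 < delta but |f(x) - f(-1)| = 3 * 1/3000 = 1/1000, which is not < 1/1000; so no larger delta works.
Hence the largest such delta is 1/3000.

1/3000


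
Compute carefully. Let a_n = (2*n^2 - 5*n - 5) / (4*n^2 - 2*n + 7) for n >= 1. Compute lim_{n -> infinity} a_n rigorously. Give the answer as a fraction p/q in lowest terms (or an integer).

Divide numerator and denominator by n^2, the highest power:
numerator / n^2 = 2 - 5/n - 5/n^2
denominator / n^2 = 4 - 2/n + 7/n^2
As n -> infinity, all terms of the form c/n^k (k >= 1) tend to 0.
So numerator / n^2 -> 2 and denominator / n^2 -> 4.
Therefore lim a_n = 1/2.

1/2


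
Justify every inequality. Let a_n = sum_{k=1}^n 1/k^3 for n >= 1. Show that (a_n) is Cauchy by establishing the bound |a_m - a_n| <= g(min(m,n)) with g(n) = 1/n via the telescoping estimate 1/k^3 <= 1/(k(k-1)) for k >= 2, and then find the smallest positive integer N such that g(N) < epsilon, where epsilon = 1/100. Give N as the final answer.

For m > n >= 1: |a_m - a_n| = sum_{k=n+1}^m 1/k^3.
Use 1/k^3 <= 1/(k(k-1)) = 1/(k-1) - 1/k for k >= 2 (which holds since k^3 >= k^2 >= k(k-1) for k >= 2):
sum_{k=n+1}^m 1/k^3 <= sum_{k=n+1}^m (1/(k-1) - 1/k) = 1/n - 1/m <= 1/n.
By symmetry the same bound holds with n,m swapped, so |a_m - a_n| <= 1/min(m,n) = g(min(m,n)). Since g(n) -> 0, (a_n) is Cauchy.
Now solve g(N) < 1/100: 1/N < 1/100 <=> N > 1/(1/100) = 100.
The smallest integer strictly greater than 100 is N = 101.
Check: g(101) = 1/101 < 1/100; g(100) = 1/100 >= 1/100. So N = 101.

101


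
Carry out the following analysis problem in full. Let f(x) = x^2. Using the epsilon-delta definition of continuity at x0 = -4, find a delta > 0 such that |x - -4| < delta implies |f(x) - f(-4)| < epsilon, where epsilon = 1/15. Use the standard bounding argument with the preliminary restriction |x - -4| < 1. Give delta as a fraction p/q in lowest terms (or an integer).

Factor: |x^2 - (-4)^2| = |x - -4| * |x + -4|.
Impose |x - -4| < 1 first. Then |x + -4| = |(x - -4) + 2*(-4)| <= |x - -4| + 2*|-4| < 1 + 8 = 9.
So |x^2 - (-4)^2| < delta * 9.
We need delta * 9 <= 1/15, i.e. delta <= 1/15/9 = 1/135.
Since 1/135 < 1, this is tighter than 1; take delta = 1/135.
So delta = 1/135 works.

1/135


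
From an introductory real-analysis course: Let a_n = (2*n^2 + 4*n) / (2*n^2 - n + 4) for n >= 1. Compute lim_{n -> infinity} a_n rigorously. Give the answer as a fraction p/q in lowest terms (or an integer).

Divide numerator and denominator by n^2, the highest power:
numerator / n^2 = 2 + 4/n
denominator / n^2 = 2 - 1/n + 4/n^2
As n -> infinity, all terms of the form c/n^k (k >= 1) tend to 0.
So numerator / n^2 -> 2 and denominator / n^2 -> 2.
Therefore lim a_n = 1.

1


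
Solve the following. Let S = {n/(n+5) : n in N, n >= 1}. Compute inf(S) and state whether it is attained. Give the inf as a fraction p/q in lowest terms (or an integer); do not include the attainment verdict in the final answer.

Analysis:
- Values: 1/6, 2/7, 3/8, 4/9, ... strictly increasing.
- Minimum is 1/6 (n=1); inf = 1/6 (attained).
- n/(n+5) = 1 - 5/(n+5) -> 1 from below as n -> infinity, and never equals 1.
- So sup = 1 (not attained).
Conclusion: inf(S) = 1/6, attained in S.

1/6


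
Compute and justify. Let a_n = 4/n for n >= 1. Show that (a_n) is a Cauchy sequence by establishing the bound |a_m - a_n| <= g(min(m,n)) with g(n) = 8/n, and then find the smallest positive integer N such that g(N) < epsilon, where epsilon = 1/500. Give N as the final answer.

For any m, n >= 1, by the triangle inequality:
|a_m - a_n| = |4/m - 4/n| <= 4*1/m + 4*1/n <= 8/min(m,n).
So g(n) = 8/n bounds the Cauchy difference. Since g(n) -> 0, (a_n) is Cauchy.
Now solve g(N) < 1/500: 8/N < 1/500 <=> N > 8 / (1/500) = 4000.
The smallest integer strictly greater than 4000 is N = 4001.
Check: g(4001) = 8/4001 = 8/4001 < 1/500; g(4000) = 1/500 >= 1/500. So N = 4001.

4001


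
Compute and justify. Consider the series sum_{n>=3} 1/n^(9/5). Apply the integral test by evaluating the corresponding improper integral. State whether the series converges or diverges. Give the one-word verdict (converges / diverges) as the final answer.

Let f(x) = x^(-9/5). Then f is positive, continuous, and decreasing on [3, infinity), so the integral test applies.
Compute the improper integral int_{3}^infinity f(x) dx:
  antiderivative F(x) = -5/(4*x^(4/5)).
  As x -> infinity, F(x) -> 0 (since p = 9/5 > 1).
  So int = F(infinity) - F(3) = 0 - (-5*3^(1/5)/12) = 5*3^(1/5)/12.
  Finite, so by the integral test, the series converges.

converges


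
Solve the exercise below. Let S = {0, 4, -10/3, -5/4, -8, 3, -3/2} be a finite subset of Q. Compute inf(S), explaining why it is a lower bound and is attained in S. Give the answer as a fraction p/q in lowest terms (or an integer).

S is finite, so inf(S) = min(S).
Sorted increasing:
-8, -10/3, -3/2, -5/4, 0, 3, 4
The extremum is -8.
For every x in S, x >= -8. And -8 is in S, so it is attained.
Therefore inf(S) = -8.

-8


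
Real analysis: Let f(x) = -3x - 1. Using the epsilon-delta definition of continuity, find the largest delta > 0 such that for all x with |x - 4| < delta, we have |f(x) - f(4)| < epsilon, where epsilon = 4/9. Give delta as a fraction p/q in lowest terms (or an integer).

We compute f(4) = -3*(4) - 1 = -13.
|f(x) - f(4)| = |-3x - 1 - (-13)| = |-3(x - 4)| = 3|x - 4|.
We need 3|x - 4| < 4/9, i.e. |x - 4| < 4/9 / 3 = 4/27.
So any delta <= 4/27 works. Conversely, if delta > 4/27, then x = 4 + 4/27 satisfies |x - 4| = 4/27 < delta but |f(x) - f(4)| = 3 * 4/27 = 4/9, which is not < 4/9; so no larger delta works.
Hence the largest such delta is 4/27.

4/27
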